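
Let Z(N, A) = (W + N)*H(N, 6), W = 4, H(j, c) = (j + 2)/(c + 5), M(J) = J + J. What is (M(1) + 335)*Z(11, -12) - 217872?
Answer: -2330877/11 ≈ -2.1190e+5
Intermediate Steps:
M(J) = 2*J
H(j, c) = (2 + j)/(5 + c)
Z(N, A) = (4 + N)*(2/11 + N/11) (Z(N, A) = (4 + N)*((2 + N)/(5 + 6)) = (4 + N)*((2 + N)/11) = (4 + N)*(2/11 + N/11))
(M(1) + 335)*Z(11, -12) - 217872 = (2*1 + 335)*((2 + 11)*(4 + 11)/11) - 217872 = (2 + 335)*((1/11)*13*15) - 217872 = 337*(195/11) - 217872 = 65715/11 - 217872 = -2330877/11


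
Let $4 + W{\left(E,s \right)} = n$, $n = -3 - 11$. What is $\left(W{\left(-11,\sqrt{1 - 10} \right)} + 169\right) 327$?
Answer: $49377$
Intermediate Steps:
$n = -14$
$W{\left(E,s \right)} = -18$ ($W{\left(E,s \right)} = -4 - 14 = -18$)
$\left(W{\left(-11,\sqrt{1 - 10} \right)} + 169\right) 327 = \left(-18 + 169\right) 327 = 151 \cdot 327 = 49377$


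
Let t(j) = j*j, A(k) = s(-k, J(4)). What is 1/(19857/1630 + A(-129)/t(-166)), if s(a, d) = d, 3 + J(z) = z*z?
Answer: 22458140/273600341 ≈ 0.082084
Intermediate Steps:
J(z) = -3 + z**2 (J(z) = -3 + z*z = -3 + z**2)
A(k) = 13 (A(k) = -3 + 4**2 = -3 + 16 = 13)
t(j) = j**2
1/(19857/1630 + A(-129)/t(-166)) = 1/(19857/1630 + 13/((-166)**2)) = 1/(19857*(1/1630) + 13/27556) = 1/(19857/1630 + 13*(1/27556)) = 1/(19857/1630 + 13/27556) = 1/(273600341/22458140) = 22458140/273600341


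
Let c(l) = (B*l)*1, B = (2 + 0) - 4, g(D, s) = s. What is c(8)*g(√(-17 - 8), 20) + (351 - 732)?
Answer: -701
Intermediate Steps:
B = -2 (B = 2 - 4 = -2)
c(l) = -2*l (c(l) = -2*l*1 = -2*l)
c(8)*g(√(-17 - 8), 20) + (351 - 732) = -2*8*20 + (351 - 732) = -16*20 - 381 = -320 - 381 = -701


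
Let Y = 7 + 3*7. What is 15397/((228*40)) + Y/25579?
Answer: 394095223/233280480 ≈ 1.6894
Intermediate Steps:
Y = 28 (Y = 7 + 21 = 28)
15397/((228*40)) + Y/25579 = 15397/((228*40)) + 28/25579 = 15397/9120 + 28*(1/25579) = 15397*(1/9120) + 28/25579 = 15397/9120 + 28/25579 = 394095223/233280480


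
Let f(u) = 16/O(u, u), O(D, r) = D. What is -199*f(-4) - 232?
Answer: 564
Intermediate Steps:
f(u) = 16/u
-199*f(-4) - 232 = -3184/(-4) - 232 = -3184*(-1)/4 - 232 = -199*(-4) - 232 = 796 - 232 = 564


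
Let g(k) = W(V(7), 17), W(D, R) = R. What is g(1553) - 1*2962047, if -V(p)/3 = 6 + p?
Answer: -2962030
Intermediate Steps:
V(p) = -18 - 3*p (V(p) = -3*(6 + p) = -18 - 3*p)
g(k) = 17
g(1553) - 1*2962047 = 17 - 1*2962047 = 17 - 2962047 = -2962030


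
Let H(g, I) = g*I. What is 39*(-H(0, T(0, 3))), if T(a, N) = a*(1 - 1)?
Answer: 0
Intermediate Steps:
T(a, N) = 0 (T(a, N) = a*0 = 0)
H(g, I) = I*g
39*(-H(0, T(0, 3))) = 39*(-0*0) = 39*(-1*0) = 39*0 = 0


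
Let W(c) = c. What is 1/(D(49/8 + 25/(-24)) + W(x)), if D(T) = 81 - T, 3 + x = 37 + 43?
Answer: 12/1835 ≈ 0.0065395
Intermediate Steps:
x = 77 (x = -3 + (37 + 43) = -3 + 80 = 77)
1/(D(49/8 + 25/(-24)) + W(x)) = 1/((81 - (49/8 + 25/(-24))) + 77) = 1/((81 - (49*(⅛) + 25*(-1/24))) + 77) = 1/((81 - (49/8 - 25/24)) + 77) = 1/((81 - 1*61/12) + 77) = 1/((81 - 61/12) + 77) = 1/(911/12 + 77) = 1/(1835/12) = 12/1835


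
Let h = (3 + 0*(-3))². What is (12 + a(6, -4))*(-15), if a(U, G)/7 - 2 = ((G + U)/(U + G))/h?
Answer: -1205/3 ≈ -401.67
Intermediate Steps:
h = 9 (h = (3 + 0)² = 3² = 9)
a(U, G) = 133/9 (a(U, G) = 14 + 7*(((G + U)/(U + G))/9) = 14 + 7*(((G + U)/(G + U))*(⅑)) = 14 + 7*(1*(⅑)) = 14 + 7*(⅑) = 14 + 7/9 = 133/9)
(12 + a(6, -4))*(-15) = (12 + 133/9)*(-15) = (241/9)*(-15) = -1205/3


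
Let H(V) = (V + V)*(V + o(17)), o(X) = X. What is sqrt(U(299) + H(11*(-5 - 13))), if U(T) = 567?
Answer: 3*sqrt(8027) ≈ 268.78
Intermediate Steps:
H(V) = 2*V*(17 + V) (H(V) = (V + V)*(V + 17) = (2*V)*(17 + V) = 2*V*(17 + V))
sqrt(U(299) + H(11*(-5 - 13))) = sqrt(567 + 2*(11*(-5 - 13))*(17 + 11*(-5 - 13))) = sqrt(567 + 2*(11*(-18))*(17 + 11*(-18))) = sqrt(567 + 2*(-198)*(17 - 198)) = sqrt(567 + 2*(-198)*(-181)) = sqrt(567 + 71676) = sqrt(72243) = 3*sqrt(8027)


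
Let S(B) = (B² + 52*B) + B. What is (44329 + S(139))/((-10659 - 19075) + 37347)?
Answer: 71017/7613 ≈ 9.3284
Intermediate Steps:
S(B) = B² + 53*B
(44329 + S(139))/((-10659 - 19075) + 37347) = (44329 + 139*(53 + 139))/((-10659 - 19075) + 37347) = (44329 + 139*192)/(-29734 + 37347) = (44329 + 26688)/7613 = 71017*(1/7613) = 71017/7613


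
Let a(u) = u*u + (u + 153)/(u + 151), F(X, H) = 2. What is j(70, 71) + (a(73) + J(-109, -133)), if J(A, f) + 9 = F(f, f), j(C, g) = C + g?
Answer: 611969/112 ≈ 5464.0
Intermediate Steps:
J(A, f) = -7 (J(A, f) = -9 + 2 = -7)
a(u) = u**2 + (153 + u)/(151 + u)
j(70, 71) + (a(73) + J(-109, -133)) = (70 + 71) + ((153 + 73 + 73**3 + 151*73**2)/(151 + 73) - 7) = 141 + ((153 + 73 + 389017 + 151*5329)/224 - 7) = 141 + ((153 + 73 + 389017 + 804679)/224 - 7) = 141 + ((1/224)*1193922 - 7) = 141 + (596961/112 - 7) = 141 + 596177/112 = 611969/112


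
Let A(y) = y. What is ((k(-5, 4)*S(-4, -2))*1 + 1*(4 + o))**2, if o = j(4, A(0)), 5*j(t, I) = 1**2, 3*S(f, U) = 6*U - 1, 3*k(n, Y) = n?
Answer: 264196/2025 ≈ 130.47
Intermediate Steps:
k(n, Y) = n/3
S(f, U) = -1/3 + 2*U (S(f, U) = (6*U - 1)/3 = (-1 + 6*U)/3 = -1/3 + 2*U)
j(t, I) = 1/5 (j(t, I) = (1/5)*1**2 = (1/5)*1 = 1/5)
o = 1/5 ≈ 0.20000
((k(-5, 4)*S(-4, -2))*1 + 1*(4 + o))**2 = ((((1/3)*(-5))*(-1/3 + 2*(-2)))*1 + 1*(4 + 1/5))**2 = (-5*(-1/3 - 4)/3*1 + 1*(21/5))**2 = (-5/3*(-13/3)*1 + 21/5)**2 = ((65/9)*1 + 21/5)**2 = (65/9 + 21/5)**2 = (514/45)**2 = 264196/2025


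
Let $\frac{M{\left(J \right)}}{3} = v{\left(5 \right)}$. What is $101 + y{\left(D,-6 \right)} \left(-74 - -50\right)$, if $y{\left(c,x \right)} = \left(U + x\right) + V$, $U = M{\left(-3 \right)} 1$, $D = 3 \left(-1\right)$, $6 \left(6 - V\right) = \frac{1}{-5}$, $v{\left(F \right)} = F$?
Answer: $- \frac{1299}{5} \approx -259.8$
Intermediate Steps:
$M{\left(J \right)} = 15$ ($M{\left(J \right)} = 3 \cdot 5 = 15$)
$V = \frac{181}{30}$ ($V = 6 - \frac{1}{6 \left(-5\right)} = 6 - - \frac{1}{30} = 6 + \frac{1}{30} = \frac{181}{30} \approx 6.0333$)
$D = -3$
$U = 15$ ($U = 15 \cdot 1 = 15$)
$y{\left(c,x \right)} = \frac{631}{30} + x$ ($y{\left(c,x \right)} = \left(15 + x\right) + \frac{181}{30} = \frac{631}{30} + x$)
$101 + y{\left(D,-6 \right)} \left(-74 - -50\right) = 101 + \left(\frac{631}{30} - 6\right) \left(-74 - -50\right) = 101 + \frac{451 \left(-74 + 50\right)}{30} = 101 + \frac{451}{30} \left(-24\right) = 101 - \frac{1804}{5} = - \frac{1299}{5}$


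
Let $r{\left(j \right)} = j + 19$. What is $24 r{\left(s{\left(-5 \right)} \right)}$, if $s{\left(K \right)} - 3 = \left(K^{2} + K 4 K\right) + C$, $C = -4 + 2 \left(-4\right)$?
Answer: $3240$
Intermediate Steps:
$C = -12$ ($C = -4 - 8 = -12$)
$s{\left(K \right)} = -9 + 5 K^{2}$ ($s{\left(K \right)} = 3 - \left(12 - K^{2} - K 4 K\right) = 3 - \left(12 - K^{2} - 4 K K\right) = 3 + \left(\left(K^{2} + 4 K^{2}\right) - 12\right) = 3 + \left(5 K^{2} - 12\right) = 3 + \left(-12 + 5 K^{2}\right) = -9 + 5 K^{2}$)
$r{\left(j \right)} = 19 + j$
$24 r{\left(s{\left(-5 \right)} \right)} = 24 \left(19 - \left(9 - 5 \left(-5\right)^{2}\right)\right) = 24 \left(19 + \left(-9 + 5 \cdot 25\right)\right) = 24 \left(19 + \left(-9 + 125\right)\right) = 24 \left(19 + 116\right) = 24 \cdot 135 = 3240$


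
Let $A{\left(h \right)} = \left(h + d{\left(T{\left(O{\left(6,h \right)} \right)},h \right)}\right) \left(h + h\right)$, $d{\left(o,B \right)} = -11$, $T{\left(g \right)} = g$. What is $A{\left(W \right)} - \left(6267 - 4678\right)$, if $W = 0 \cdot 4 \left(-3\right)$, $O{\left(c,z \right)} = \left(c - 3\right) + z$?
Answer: $-1589$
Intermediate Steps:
$O{\left(c,z \right)} = -3 + c + z$ ($O{\left(c,z \right)} = \left(-3 + c\right) + z = -3 + c + z$)
$W = 0$ ($W = 0 \left(-3\right) = 0$)
$A{\left(h \right)} = 2 h \left(-11 + h\right)$ ($A{\left(h \right)} = \left(h - 11\right) \left(h + h\right) = \left(-11 + h\right) 2 h = 2 h \left(-11 + h\right)$)
$A{\left(W \right)} - \left(6267 - 4678\right) = 2 \cdot 0 \left(-11 + 0\right) - \left(6267 - 4678\right) = 2 \cdot 0 \left(-11\right) - \left(6267 - 4678\right) = 0 - 1589 = -1589$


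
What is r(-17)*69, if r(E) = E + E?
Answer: -2346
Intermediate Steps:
r(E) = 2*E
r(-17)*69 = (2*(-17))*69 = -34*69 = -2346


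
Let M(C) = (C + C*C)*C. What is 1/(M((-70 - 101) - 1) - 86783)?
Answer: -1/5145647 ≈ -1.9434e-7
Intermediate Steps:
M(C) = C*(C + C**2) (M(C) = (C + C**2)*C = C*(C + C**2))
1/(M((-70 - 101) - 1) - 86783) = 1/(((-70 - 101) - 1)**2*(1 + ((-70 - 101) - 1)) - 86783) = 1/((-171 - 1)**2*(1 + (-171 - 1)) - 86783) = 1/((-172)**2*(1 - 172) - 86783) = 1/(29584*(-171) - 86783) = 1/(-5058864 - 86783) = 1/(-5145647) = -1/5145647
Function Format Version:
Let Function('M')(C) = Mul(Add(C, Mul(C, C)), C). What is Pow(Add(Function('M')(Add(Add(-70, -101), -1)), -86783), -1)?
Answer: Rational(-1, 5145647) ≈ -1.9434e-7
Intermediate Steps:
Function('M')(C) = Mul(C, Add(C, Pow(C, 2))) (Function('M')(C) = Mul(Add(C, Pow(C, 2)), C) = Mul(C, Add(C, Pow(C, 2))))
Pow(Add(Function('M')(Add(Add(-70, -101), -1)), -86783), -1) = Pow(Add(Mul(Pow(Add(Add(-70, -101), -1), 2), Add(1, Add(Add(-70, -101), -1))), -86783), -1) = Pow(Add(Mul(Pow(Add(-171, -1), 2), Add(1, Add(-171, -1))), -86783), -1) = Pow(Add(Mul(Pow(-172, 2), Add(1, -172)), -86783), -1) = Pow(Add(Mul(29584, -171), -86783), -1) = Pow(Add(-5058864, -86783), -1) = Pow(-5145647, -1) = Rational(-1, 5145647)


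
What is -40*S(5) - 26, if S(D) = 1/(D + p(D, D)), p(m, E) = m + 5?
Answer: -86/3 ≈ -28.667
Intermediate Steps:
p(m, E) = 5 + m
S(D) = 1/(5 + 2*D) (S(D) = 1/(D + (5 + D)) = 1/(5 + 2*D))
-40*S(5) - 26 = -40/(5 + 2*5) - 26 = -40/(5 + 10) - 26 = -40/15 - 26 = -40*1/15 - 26 = -8/3 - 26 = -86/3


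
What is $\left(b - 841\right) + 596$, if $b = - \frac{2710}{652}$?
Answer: $- \frac{81225}{326} \approx -249.16$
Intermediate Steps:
$b = - \frac{1355}{326}$ ($b = \left(-2710\right) \frac{1}{652} = - \frac{1355}{326} \approx -4.1564$)
$\left(b - 841\right) + 596 = \left(- \frac{1355}{326} - 841\right) + 596 = - \frac{275521}{326} + 596 = - \frac{81225}{326}$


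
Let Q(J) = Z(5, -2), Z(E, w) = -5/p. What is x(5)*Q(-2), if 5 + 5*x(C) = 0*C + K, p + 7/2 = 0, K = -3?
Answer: -16/7 ≈ -2.2857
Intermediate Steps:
p = -7/2 (p = -7/2 + 0 = -7/2 ≈ -3.5000)
x(C) = -8/5 (x(C) = -1 + (0*C - 3)/5 = -1 + (0 - 3)/5 = -1 + (⅕)*(-3) = -1 - ⅗ = -8/5)
Z(E, w) = 10/7 (Z(E, w) = -5/(-7/2) = -5*(-2/7) = 10/7)
Q(J) = 10/7
x(5)*Q(-2) = -8/5*10/7 = -16/7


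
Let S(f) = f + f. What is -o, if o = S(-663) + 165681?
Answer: -164355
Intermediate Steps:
S(f) = 2*f
o = 164355 (o = 2*(-663) + 165681 = -1326 + 165681 = 164355)
-o = -1*164355 = -164355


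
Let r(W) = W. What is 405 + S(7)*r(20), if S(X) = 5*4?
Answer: 805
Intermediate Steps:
S(X) = 20
405 + S(7)*r(20) = 405 + 20*20 = 405 + 400 = 805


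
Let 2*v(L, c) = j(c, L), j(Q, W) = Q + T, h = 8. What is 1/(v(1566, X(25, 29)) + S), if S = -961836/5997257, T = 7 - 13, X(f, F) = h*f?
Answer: 5997257/580772093 ≈ 0.010326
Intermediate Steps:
X(f, F) = 8*f
T = -6
j(Q, W) = -6 + Q (j(Q, W) = Q - 6 = -6 + Q)
v(L, c) = -3 + c/2 (v(L, c) = (-6 + c)/2 = -3 + c/2)
S = -961836/5997257 (S = -961836*1/5997257 = -961836/5997257 ≈ -0.16038)
1/(v(1566, X(25, 29)) + S) = 1/((-3 + (8*25)/2) - 961836/5997257) = 1/((-3 + (½)*200) - 961836/5997257) = 1/((-3 + 100) - 961836/5997257) = 1/(97 - 961836/5997257) = 1/(580772093/5997257) = 5997257/580772093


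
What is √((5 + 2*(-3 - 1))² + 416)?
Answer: 5*√17 ≈ 20.616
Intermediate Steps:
√((5 + 2*(-3 - 1))² + 416) = √((5 + 2*(-4))² + 416) = √((5 - 8)² + 416) = √((-3)² + 416) = √(9 + 416) = √425 = 5*√17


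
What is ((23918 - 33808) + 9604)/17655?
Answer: -26/1605 ≈ -0.016199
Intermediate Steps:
((23918 - 33808) + 9604)/17655 = (-9890 + 9604)*(1/17655) = -286*1/17655 = -26/1605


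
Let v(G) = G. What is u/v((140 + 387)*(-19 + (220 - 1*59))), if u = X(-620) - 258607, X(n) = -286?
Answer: -15229/4402 ≈ -3.4596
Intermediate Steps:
u = -258893 (u = -286 - 258607 = -258893)
u/v((140 + 387)*(-19 + (220 - 1*59))) = -258893*1/((-19 + (220 - 1*59))*(140 + 387)) = -258893*1/(527*(-19 + (220 - 59))) = -258893*1/(527*(-19 + 161)) = -258893/(527*142) = -258893/74834 = -258893*1/74834 = -15229/4402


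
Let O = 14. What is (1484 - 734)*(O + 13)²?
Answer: 546750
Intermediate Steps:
(1484 - 734)*(O + 13)² = (1484 - 734)*(14 + 13)² = 750*27² = 750*729 = 546750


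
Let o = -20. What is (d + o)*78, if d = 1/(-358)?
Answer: -279279/179 ≈ -1560.2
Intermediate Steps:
d = -1/358 ≈ -0.0027933
(d + o)*78 = (-1/358 - 20)*78 = -7161/358*78 = -279279/179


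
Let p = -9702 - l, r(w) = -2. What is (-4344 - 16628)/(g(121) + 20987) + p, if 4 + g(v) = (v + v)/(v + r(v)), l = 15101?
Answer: -61941018525/2497219 ≈ -24804.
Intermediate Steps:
g(v) = -4 + 2*v/(-2 + v) (g(v) = -4 + (v + v)/(v - 2) = -4 + (2*v)/(-2 + v) = -4 + 2*v/(-2 + v))
p = -24803 (p = -9702 - 1*15101 = -9702 - 15101 = -24803)
(-4344 - 16628)/(g(121) + 20987) + p = (-4344 - 16628)/(2*(4 - 1*121)/(-2 + 121) + 20987) - 24803 = -20972/(2*(4 - 121)/119 + 20987) - 24803 = -20972/(2*(1/119)*(-117) + 20987) - 24803 = -20972/(-234/119 + 20987) - 24803 = -20972/2497219/119 - 24803 = -20972*119/2497219 - 24803 = -2495668/2497219 - 24803 = -61941018525/2497219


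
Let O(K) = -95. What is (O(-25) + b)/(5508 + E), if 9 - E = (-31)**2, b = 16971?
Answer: 4219/1139 ≈ 3.7041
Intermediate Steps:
E = -952 (E = 9 - 1*(-31)**2 = 9 - 1*961 = 9 - 961 = -952)
(O(-25) + b)/(5508 + E) = (-95 + 16971)/(5508 - 952) = 16876/4556 = 16876*(1/4556) = 4219/1139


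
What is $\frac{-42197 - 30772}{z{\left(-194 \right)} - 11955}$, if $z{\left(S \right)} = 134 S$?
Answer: $\frac{72969}{37951} \approx 1.9227$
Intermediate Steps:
$\frac{-42197 - 30772}{z{\left(-194 \right)} - 11955} = \frac{-42197 - 30772}{134 \left(-194\right) - 11955} = - \frac{72969}{-25996 - 11955} = - \frac{72969}{-37951} = \left(-72969\right) \left(- \frac{1}{37951}\right) = \frac{72969}{37951}$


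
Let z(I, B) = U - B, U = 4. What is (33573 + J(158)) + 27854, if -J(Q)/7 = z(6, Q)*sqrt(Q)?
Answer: 61427 + 1078*sqrt(158) ≈ 74977.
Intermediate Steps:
z(I, B) = 4 - B
J(Q) = -7*sqrt(Q)*(4 - Q) (J(Q) = -7*(4 - Q)*sqrt(Q) = -7*sqrt(Q)*(4 - Q))
(33573 + J(158)) + 27854 = (33573 + 7*sqrt(158)*(-4 + 158)) + 27854 = (33573 + 7*sqrt(158)*154) + 27854 = (33573 + 1078*sqrt(158)) + 27854 = 61427 + 1078*sqrt(158)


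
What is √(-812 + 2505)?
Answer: √1693 ≈ 41.146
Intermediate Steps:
√(-812 + 2505) = √1693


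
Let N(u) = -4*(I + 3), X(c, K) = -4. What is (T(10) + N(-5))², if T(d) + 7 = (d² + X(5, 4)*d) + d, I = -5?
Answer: 5041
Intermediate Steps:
T(d) = -7 + d² - 3*d (T(d) = -7 + ((d² - 4*d) + d) = -7 + (d² - 3*d) = -7 + d² - 3*d)
N(u) = 8 (N(u) = -4*(-5 + 3) = -4*(-2) = 8)
(T(10) + N(-5))² = ((-7 + 10² - 3*10) + 8)² = ((-7 + 100 - 30) + 8)² = (63 + 8)² = 71² = 5041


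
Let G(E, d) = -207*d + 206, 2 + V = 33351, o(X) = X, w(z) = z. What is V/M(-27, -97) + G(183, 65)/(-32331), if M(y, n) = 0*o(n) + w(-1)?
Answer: -1078193270/32331 ≈ -33349.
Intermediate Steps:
M(y, n) = -1 (M(y, n) = 0*n - 1 = 0 - 1 = -1)
V = 33349 (V = -2 + 33351 = 33349)
G(E, d) = 206 - 207*d
V/M(-27, -97) + G(183, 65)/(-32331) = 33349/(-1) + (206 - 207*65)/(-32331) = 33349*(-1) + (206 - 13455)*(-1/32331) = -33349 - 13249*(-1/32331) = -33349 + 13249/32331 = -1078193270/32331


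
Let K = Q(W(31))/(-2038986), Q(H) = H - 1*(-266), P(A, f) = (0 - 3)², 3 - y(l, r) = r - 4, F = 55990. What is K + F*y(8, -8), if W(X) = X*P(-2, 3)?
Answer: 1712442391555/2038986 ≈ 8.3985e+5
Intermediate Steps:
y(l, r) = 7 - r (y(l, r) = 3 - (r - 4) = 3 - (-4 + r) = 3 + (4 - r) = 7 - r)
P(A, f) = 9 (P(A, f) = (-3)² = 9)
W(X) = 9*X (W(X) = X*9 = 9*X)
Q(H) = 266 + H (Q(H) = H + 266 = 266 + H)
K = -545/2038986 (K = (266 + 9*31)/(-2038986) = (266 + 279)*(-1/2038986) = 545*(-1/2038986) = -545/2038986 ≈ -0.00026729)
K + F*y(8, -8) = -545/2038986 + 55990*(7 - 1*(-8)) = -545/2038986 + 55990*(7 + 8) = -545/2038986 + 55990*15 = -545/2038986 + 839850 = 1712442391555/2038986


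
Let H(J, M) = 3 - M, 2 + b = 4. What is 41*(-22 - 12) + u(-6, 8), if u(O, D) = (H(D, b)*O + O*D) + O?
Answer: -1454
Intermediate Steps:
b = 2 (b = -2 + 4 = 2)
u(O, D) = 2*O + D*O (u(O, D) = ((3 - 1*2)*O + O*D) + O = ((3 - 2)*O + D*O) + O = (1*O + D*O) + O = (O + D*O) + O = 2*O + D*O)
41*(-22 - 12) + u(-6, 8) = 41*(-22 - 12) - 6*(2 + 8) = 41*(-34) - 6*10 = -1394 - 60 = -1454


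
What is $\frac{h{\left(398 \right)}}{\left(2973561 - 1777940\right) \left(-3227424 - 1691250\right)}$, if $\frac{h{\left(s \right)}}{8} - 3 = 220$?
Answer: $- \frac{892}{2940434963277} \approx -3.0336 \cdot 10^{-10}$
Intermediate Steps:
$h{\left(s \right)} = 1784$ ($h{\left(s \right)} = 24 + 8 \cdot 220 = 24 + 1760 = 1784$)
$\frac{h{\left(398 \right)}}{\left(2973561 - 1777940\right) \left(-3227424 - 1691250\right)} = \frac{1784}{\left(2973561 - 1777940\right) \left(-3227424 - 1691250\right)} = \frac{1784}{1195621 \left(-4918674\right)} = \frac{1784}{-5880869926554} = 1784 \left(- \frac{1}{5880869926554}\right) = - \frac{892}{2940434963277}$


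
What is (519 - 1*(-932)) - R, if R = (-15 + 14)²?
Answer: 1450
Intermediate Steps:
R = 1 (R = (-1)² = 1)
(519 - 1*(-932)) - R = (519 - 1*(-932)) - 1*1 = (519 + 932) - 1 = 1451 - 1 = 1450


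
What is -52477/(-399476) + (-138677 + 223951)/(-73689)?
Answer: -392181023/382298532 ≈ -1.0259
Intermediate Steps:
-52477/(-399476) + (-138677 + 223951)/(-73689) = -52477*(-1/399476) + 85274*(-1/73689) = 52477/399476 - 12182/10527 = -392181023/382298532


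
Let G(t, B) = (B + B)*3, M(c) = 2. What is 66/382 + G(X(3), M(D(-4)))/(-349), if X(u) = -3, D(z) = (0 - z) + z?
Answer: 9225/66659 ≈ 0.13839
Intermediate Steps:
D(z) = 0 (D(z) = -z + z = 0)
G(t, B) = 6*B (G(t, B) = (2*B)*3 = 6*B)
66/382 + G(X(3), M(D(-4)))/(-349) = 66/382 + (6*2)/(-349) = 66*(1/382) + 12*(-1/349) = 33/191 - 12/349 = 9225/66659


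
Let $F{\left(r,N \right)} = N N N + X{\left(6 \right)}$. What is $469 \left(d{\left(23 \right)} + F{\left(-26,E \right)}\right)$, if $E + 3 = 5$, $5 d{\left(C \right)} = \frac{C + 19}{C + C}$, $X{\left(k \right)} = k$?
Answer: $\frac{764939}{115} \approx 6651.6$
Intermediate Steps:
$d{\left(C \right)} = \frac{19 + C}{10 C}$ ($d{\left(C \right)} = \frac{\left(C + 19\right) \frac{1}{C + C}}{5} = \frac{\left(19 + C\right) \frac{1}{2 C}}{5} = \frac{\frac{1}{2} \frac{1}{C} \left(19 + C\right)}{5} = \frac{19 + C}{10 C}$)
$E = 2$ ($E = -3 + 5 = 2$)
$F{\left(r,N \right)} = 6 + N^{3}$ ($F{\left(r,N \right)} = N N N + 6 = N^{2} N + 6 = N^{3} + 6 = 6 + N^{3}$)
$469 \left(d{\left(23 \right)} + F{\left(-26,E \right)}\right) = 469 \left(\frac{19 + 23}{10 \cdot 23} + \left(6 + 2^{3}\right)\right) = 469 \left(\frac{1}{10} \cdot \frac{1}{23} \cdot 42 + \left(6 + 8\right)\right) = 469 \left(\frac{21}{115} + 14\right) = 469 \cdot \frac{1631}{115} = \frac{764939}{115}$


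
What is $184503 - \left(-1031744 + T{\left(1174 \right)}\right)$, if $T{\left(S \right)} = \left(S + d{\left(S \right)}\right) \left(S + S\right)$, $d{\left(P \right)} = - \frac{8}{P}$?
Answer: $-1540289$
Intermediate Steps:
$T{\left(S \right)} = 2 S \left(S - \frac{8}{S}\right)$ ($T{\left(S \right)} = \left(S - \frac{8}{S}\right) \left(S + S\right) = \left(S - \frac{8}{S}\right) 2 S = 2 S \left(S - \frac{8}{S}\right)$)
$184503 - \left(-1031744 + T{\left(1174 \right)}\right) = 184503 + \left(1031744 - \left(-16 + 2 \cdot 1174^{2}\right)\right) = 184503 + \left(1031744 - \left(-16 + 2 \cdot 1378276\right)\right) = 184503 + \left(1031744 - \left(-16 + 2756552\right)\right) = 184503 + \left(1031744 - 2756536\right) = 184503 - 1724792 = -1540289$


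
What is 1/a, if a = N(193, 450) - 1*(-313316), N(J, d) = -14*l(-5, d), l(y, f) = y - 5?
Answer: 1/313456 ≈ 3.1902e-6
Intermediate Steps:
l(y, f) = -5 + y
N(J, d) = 140 (N(J, d) = -14*(-5 - 5) = -14*(-10) = 140)
a = 313456 (a = 140 - 1*(-313316) = 140 + 313316 = 313456)
1/a = 1/313456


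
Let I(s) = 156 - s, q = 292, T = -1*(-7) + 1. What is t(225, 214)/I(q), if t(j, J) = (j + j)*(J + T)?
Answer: -24975/34 ≈ -734.56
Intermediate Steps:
T = 8 (T = 7 + 1 = 8)
t(j, J) = 2*j*(8 + J) (t(j, J) = (j + j)*(J + 8) = (2*j)*(8 + J) = 2*j*(8 + J))
t(225, 214)/I(q) = (2*225*(8 + 214))/(156 - 1*292) = (2*225*222)/(156 - 292) = 99900/(-136) = 99900*(-1/136) = -24975/34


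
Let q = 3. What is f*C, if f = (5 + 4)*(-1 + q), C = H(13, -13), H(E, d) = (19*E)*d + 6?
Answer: -57690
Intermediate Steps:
H(E, d) = 6 + 19*E*d (H(E, d) = 19*E*d + 6 = 6 + 19*E*d)
C = -3205 (C = 6 + 19*13*(-13) = 6 - 3211 = -3205)
f = 18 (f = (5 + 4)*(-1 + 3) = 9*2 = 18)
f*C = 18*(-3205) = -57690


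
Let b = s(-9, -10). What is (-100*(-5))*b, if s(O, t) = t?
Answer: -5000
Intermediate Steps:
b = -10
(-100*(-5))*b = -100*(-5)*(-10) = 500*(-10) = -5000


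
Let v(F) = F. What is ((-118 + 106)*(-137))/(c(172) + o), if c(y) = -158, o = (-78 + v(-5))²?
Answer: 1644/6731 ≈ 0.24424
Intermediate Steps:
o = 6889 (o = (-78 - 5)² = (-83)² = 6889)
((-118 + 106)*(-137))/(c(172) + o) = ((-118 + 106)*(-137))/(-158 + 6889) = -12*(-137)/6731 = 1644*(1/6731) = 1644/6731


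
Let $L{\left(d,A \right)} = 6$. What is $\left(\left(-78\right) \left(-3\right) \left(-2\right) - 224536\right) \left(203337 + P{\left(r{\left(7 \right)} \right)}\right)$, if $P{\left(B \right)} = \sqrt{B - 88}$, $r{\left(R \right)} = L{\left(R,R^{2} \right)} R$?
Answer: $-45751638348 - 225004 i \sqrt{46} \approx -4.5752 \cdot 10^{10} - 1.5261 \cdot 10^{6} i$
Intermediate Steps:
$r{\left(R \right)} = 6 R$
$P{\left(B \right)} = \sqrt{-88 + B}$
$\left(\left(-78\right) \left(-3\right) \left(-2\right) - 224536\right) \left(203337 + P{\left(r{\left(7 \right)} \right)}\right) = \left(\left(-78\right) \left(-3\right) \left(-2\right) - 224536\right) \left(203337 + \sqrt{-88 + 6 \cdot 7}\right) = \left(234 \left(-2\right) - 224536\right) \left(203337 + \sqrt{-88 + 42}\right) = \left(-468 - 224536\right) \left(203337 + \sqrt{-46}\right) = - 225004 \left(203337 + i \sqrt{46}\right) = -45751638348 - 225004 i \sqrt{46}$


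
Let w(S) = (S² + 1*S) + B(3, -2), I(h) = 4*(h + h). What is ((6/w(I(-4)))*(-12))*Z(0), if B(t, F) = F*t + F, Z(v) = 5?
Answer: -15/41 ≈ -0.36585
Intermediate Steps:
B(t, F) = F + F*t
I(h) = 8*h (I(h) = 4*(2*h) = 8*h)
w(S) = -8 + S + S² (w(S) = (S² + 1*S) - 2*(1 + 3) = (S² + S) - 2*4 = (S + S²) - 8 = -8 + S + S²)
((6/w(I(-4)))*(-12))*Z(0) = ((6/(-8 + 8*(-4) + (8*(-4))²))*(-12))*5 = ((6/(-8 - 32 + (-32)²))*(-12))*5 = ((6/(-8 - 32 + 1024))*(-12))*5 = ((6/984)*(-12))*5 = ((6*(1/984))*(-12))*5 = ((1/164)*(-12))*5 = -3/41*5 = -15/41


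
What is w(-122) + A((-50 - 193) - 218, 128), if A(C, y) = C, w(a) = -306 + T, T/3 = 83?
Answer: -518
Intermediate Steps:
T = 249 (T = 3*83 = 249)
w(a) = -57 (w(a) = -306 + 249 = -57)
w(-122) + A((-50 - 193) - 218, 128) = -57 + ((-50 - 193) - 218) = -57 + (-243 - 218) = -57 - 461 = -518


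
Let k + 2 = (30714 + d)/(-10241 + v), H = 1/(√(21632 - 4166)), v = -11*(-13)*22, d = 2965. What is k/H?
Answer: -47869*√17466/7095 ≈ -891.66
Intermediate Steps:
v = 3146 (v = 143*22 = 3146)
H = √17466/17466 (H = 1/(√17466) = √17466/17466 ≈ 0.0075666)
k = -47869/7095 (k = -2 + (30714 + 2965)/(-10241 + 3146) = -2 + 33679/(-7095) = -2 + 33679*(-1/7095) = -2 - 33679/7095 = -47869/7095 ≈ -6.7469)
k/H = -47869*√17466/7095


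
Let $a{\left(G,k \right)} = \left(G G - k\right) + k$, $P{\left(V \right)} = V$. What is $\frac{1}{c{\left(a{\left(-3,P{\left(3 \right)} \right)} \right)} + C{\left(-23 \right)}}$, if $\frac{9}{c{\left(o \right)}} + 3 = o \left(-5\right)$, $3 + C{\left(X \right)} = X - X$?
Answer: $- \frac{16}{51} \approx -0.31373$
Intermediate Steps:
$a{\left(G,k \right)} = G^{2}$ ($a{\left(G,k \right)} = \left(G^{2} - k\right) + k = G^{2}$)
$C{\left(X \right)} = -3$ ($C{\left(X \right)} = -3 + \left(X - X\right) = -3 + 0 = -3$)
$c{\left(o \right)} = \frac{9}{-3 - 5 o}$ ($c{\left(o \right)} = \frac{9}{-3 + o \left(-5\right)} = \frac{9}{-3 - 5 o}$)
$\frac{1}{c{\left(a{\left(-3,P{\left(3 \right)} \right)} \right)} + C{\left(-23 \right)}} = \frac{1}{- \frac{9}{3 + 5 \left(-3\right)^{2}} - 3} = \frac{1}{- \frac{9}{3 + 5 \cdot 9} - 3} = \frac{1}{- \frac{9}{3 + 45} - 3} = \frac{1}{- \frac{9}{48} - 3} = \frac{1}{\left(-9\right) \frac{1}{48} - 3} = \frac{1}{- \frac{3}{16} - 3} = \frac{1}{- \frac{51}{16}} = - \frac{16}{51}$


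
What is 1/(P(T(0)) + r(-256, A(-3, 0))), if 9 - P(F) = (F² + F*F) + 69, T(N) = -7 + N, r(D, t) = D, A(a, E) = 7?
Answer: -1/414 ≈ -0.0024155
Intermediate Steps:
P(F) = -60 - 2*F² (P(F) = 9 - ((F² + F*F) + 69) = 9 - ((F² + F²) + 69) = 9 - (2*F² + 69) = 9 - (69 + 2*F²) = 9 + (-69 - 2*F²) = -60 - 2*F²)
1/(P(T(0)) + r(-256, A(-3, 0))) = 1/((-60 - 2*(-7 + 0)²) - 256) = 1/((-60 - 2*(-7)²) - 256) = 1/((-60 - 2*49) - 256) = 1/((-60 - 98) - 256) = 1/(-158 - 256) = 1/(-414) = -1/414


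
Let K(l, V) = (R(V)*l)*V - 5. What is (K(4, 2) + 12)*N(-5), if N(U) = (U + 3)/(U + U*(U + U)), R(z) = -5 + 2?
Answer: 34/45 ≈ 0.75556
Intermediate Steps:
R(z) = -3
K(l, V) = -5 - 3*V*l (K(l, V) = (-3*l)*V - 5 = -3*V*l - 5 = -5 - 3*V*l)
N(U) = (3 + U)/(U + 2*U²) (N(U) = (3 + U)/(U + U*(2*U)) = (3 + U)/(U + 2*U²))
(K(4, 2) + 12)*N(-5) = ((-5 - 3*2*4) + 12)*((3 - 5)/((-5)*(1 + 2*(-5)))) = ((-5 - 24) + 12)*(-⅕*(-2)/(1 - 10)) = (-29 + 12)*(-⅕*(-2)/(-9)) = -(-17)*(-1)*(-2)/(5*9) = -17*(-2/45) = 34/45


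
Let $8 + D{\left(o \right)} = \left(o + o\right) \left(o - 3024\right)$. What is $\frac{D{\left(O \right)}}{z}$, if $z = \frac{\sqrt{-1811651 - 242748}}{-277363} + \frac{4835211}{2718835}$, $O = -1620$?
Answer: $\frac{1902139385897071920660720799035}{224823442491873499555303} + \frac{3856214945601505795895825 i \sqrt{2054399}}{224823442491873499555303} \approx 8.4606 \cdot 10^{6} + 24585.0 i$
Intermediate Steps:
$D{\left(o \right)} = -8 + 2 o \left(-3024 + o\right)$ ($D{\left(o \right)} = -8 + \left(o + o\right) \left(o - 3024\right) = -8 + 2 o \left(-3024 + o\right)$)
$z = \frac{4835211}{2718835} - \frac{i \sqrt{2054399}}{277363}$ ($z = \sqrt{-2054399} \left(- \frac{1}{277363}\right) + 4835211 \cdot \frac{1}{2718835} = i \sqrt{2054399} \left(- \frac{1}{277363}\right) + \frac{4835211}{2718835} = - \frac{i \sqrt{2054399}}{277363} + \frac{4835211}{2718835} = \frac{4835211}{2718835} - \frac{i \sqrt{2054399}}{277363} \approx 1.7784 - 0.0051677 i$)
$\frac{D{\left(O \right)}}{z} = \frac{-8 - -9797760 + 2 \left(-1620\right)^{2}}{\frac{4835211}{2718835} - \frac{i \sqrt{2054399}}{277363}} = \frac{-8 + 9797760 + 2 \cdot 2624400}{\frac{4835211}{2718835} - \frac{i \sqrt{2054399}}{277363}} = \frac{-8 + 9797760 + 5248800}{\frac{4835211}{2718835} - \frac{i \sqrt{2054399}}{277363}} = \frac{15046552}{\frac{4835211}{2718835} - \frac{i \sqrt{2054399}}{277363}}$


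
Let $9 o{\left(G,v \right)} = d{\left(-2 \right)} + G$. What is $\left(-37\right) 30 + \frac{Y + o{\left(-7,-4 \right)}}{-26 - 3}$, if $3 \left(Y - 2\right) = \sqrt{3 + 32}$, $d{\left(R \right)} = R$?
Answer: $- \frac{32191}{29} - \frac{\sqrt{35}}{87} \approx -1110.1$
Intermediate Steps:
$Y = 2 + \frac{\sqrt{35}}{3}$ ($Y = 2 + \frac{\sqrt{3 + 32}}{3} = 2 + \frac{\sqrt{35}}{3} \approx 3.972$)
$o{\left(G,v \right)} = - \frac{2}{9} + \frac{G}{9}$ ($o{\left(G,v \right)} = \frac{-2 + G}{9} = - \frac{2}{9} + \frac{G}{9}$)
$\left(-37\right) 30 + \frac{Y + o{\left(-7,-4 \right)}}{-26 - 3} = \left(-37\right) 30 + \frac{\left(2 + \frac{\sqrt{35}}{3}\right) + \left(- \frac{2}{9} + \frac{1}{9} \left(-7\right)\right)}{-26 - 3} = -1110 + \frac{\left(2 + \frac{\sqrt{35}}{3}\right) - 1}{-29} = -1110 + \left(\left(2 + \frac{\sqrt{35}}{3}\right) - 1\right) \left(- \frac{1}{29}\right) = -1110 + \left(1 + \frac{\sqrt{35}}{3}\right) \left(- \frac{1}{29}\right) = -1110 - \left(\frac{1}{29} + \frac{\sqrt{35}}{87}\right) = - \frac{32191}{29} - \frac{\sqrt{35}}{87}$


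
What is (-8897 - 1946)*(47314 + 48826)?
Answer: -1042446020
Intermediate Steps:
(-8897 - 1946)*(47314 + 48826) = -10843*96140 = -1042446020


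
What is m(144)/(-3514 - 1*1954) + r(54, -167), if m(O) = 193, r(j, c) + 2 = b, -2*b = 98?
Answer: -279061/5468 ≈ -51.035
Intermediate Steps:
b = -49 (b = -½*98 = -49)
r(j, c) = -51 (r(j, c) = -2 - 49 = -51)
m(144)/(-3514 - 1*1954) + r(54, -167) = 193/(-3514 - 1*1954) - 51 = 193/(-3514 - 1954) - 51 = 193/(-5468) - 51 = 193*(-1/5468) - 51 = -193/5468 - 51 = -279061/5468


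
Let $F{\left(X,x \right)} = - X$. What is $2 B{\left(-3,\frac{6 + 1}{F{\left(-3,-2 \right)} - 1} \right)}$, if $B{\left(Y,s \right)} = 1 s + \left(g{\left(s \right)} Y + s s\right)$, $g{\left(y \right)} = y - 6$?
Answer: $\frac{93}{2} \approx 46.5$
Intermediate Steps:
$g{\left(y \right)} = -6 + y$ ($g{\left(y \right)} = y - 6 = -6 + y$)
$B{\left(Y,s \right)} = s + s^{2} + Y \left(-6 + s\right)$ ($B{\left(Y,s \right)} = 1 s + \left(\left(-6 + s\right) Y + s s\right) = s + \left(Y \left(-6 + s\right) + s^{2}\right) = s + \left(s^{2} + Y \left(-6 + s\right)\right) = s + s^{2} + Y \left(-6 + s\right)$)
$2 B{\left(-3,\frac{6 + 1}{F{\left(-3,-2 \right)} - 1} \right)} = 2 \left(\frac{6 + 1}{\left(-1\right) \left(-3\right) - 1} + \left(\frac{6 + 1}{\left(-1\right) \left(-3\right) - 1}\right)^{2} - 3 \left(-6 + \frac{6 + 1}{\left(-1\right) \left(-3\right) - 1}\right)\right) = 2 \left(\frac{7}{3 - 1} + \left(\frac{7}{3 - 1}\right)^{2} - 3 \left(-6 + \frac{7}{3 - 1}\right)\right) = 2 \left(\frac{7}{2} + \left(\frac{7}{2}\right)^{2} - 3 \left(-6 + \frac{7}{2}\right)\right) = 2 \left(\frac{7}{2} + \frac{49}{4} - - \frac{15}{2}\right) = 2 \left(\frac{7}{2} + \frac{49}{4} + \frac{15}{2}\right) = 2 \cdot \frac{93}{4} = \frac{93}{2}$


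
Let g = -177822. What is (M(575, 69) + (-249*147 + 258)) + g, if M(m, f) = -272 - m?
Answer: -215014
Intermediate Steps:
(M(575, 69) + (-249*147 + 258)) + g = ((-272 - 1*575) + (-249*147 + 258)) - 177822 = ((-272 - 575) + (-36603 + 258)) - 177822 = (-847 - 36345) - 177822 = -37192 - 177822 = -215014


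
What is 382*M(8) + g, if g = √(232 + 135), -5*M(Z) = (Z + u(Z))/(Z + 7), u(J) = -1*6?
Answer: -764/75 + √367 ≈ 8.9706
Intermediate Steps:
u(J) = -6
M(Z) = -(-6 + Z)/(5*(7 + Z)) (M(Z) = -(Z - 6)/(5*(Z + 7)) = -(-6 + Z)/(5*(7 + Z)))
g = √367 ≈ 19.157
382*M(8) + g = 382*((6 - 1*8)/(5*(7 + 8))) + √367 = 382*((⅕)*(6 - 8)/15) + √367 = 382*((⅕)*(1/15)*(-2)) + √367 = 382*(-2/75) + √367 = -764/75 + √367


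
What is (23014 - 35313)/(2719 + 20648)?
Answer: -12299/23367 ≈ -0.52634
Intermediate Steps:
(23014 - 35313)/(2719 + 20648) = -12299/23367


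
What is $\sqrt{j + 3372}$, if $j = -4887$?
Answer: $i \sqrt{1515} \approx 38.923 i$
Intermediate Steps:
$\sqrt{j + 3372} = \sqrt{-4887 + 3372} = \sqrt{-1515} = i \sqrt{1515}$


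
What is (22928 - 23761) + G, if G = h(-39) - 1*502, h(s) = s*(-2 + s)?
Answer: 264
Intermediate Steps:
G = 1097 (G = -39*(-2 - 39) - 1*502 = -39*(-41) - 502 = 1599 - 502 = 1097)
(22928 - 23761) + G = (22928 - 23761) + 1097 = -833 + 1097 = 264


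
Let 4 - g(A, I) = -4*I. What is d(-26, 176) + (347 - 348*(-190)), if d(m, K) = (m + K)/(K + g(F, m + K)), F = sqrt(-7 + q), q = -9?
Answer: 1728147/26 ≈ 66467.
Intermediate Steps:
F = 4*I (F = sqrt(-7 - 9) = sqrt(-16) = 4*I ≈ 4.0*I)
g(A, I) = 4 + 4*I (g(A, I) = 4 - (-4)*I = 4 + 4*I)
d(m, K) = (K + m)/(4 + 4*m + 5*K) (d(m, K) = (m + K)/(K + (4 + 4*(m + K))) = (K + m)/(K + (4 + 4*(K + m))) = (K + m)/(K + (4 + (4*K + 4*m))) = (K + m)/(K + (4 + 4*K + 4*m)) = (K + m)/(4 + 4*m + 5*K))
d(-26, 176) + (347 - 348*(-190)) = (176 - 26)/(4 + 4*(-26) + 5*176) + (347 - 348*(-190)) = 150/(4 - 104 + 880) + (347 + 66120) = 150/780 + 66467 = (1/780)*150 + 66467 = 5/26 + 66467 = 1728147/26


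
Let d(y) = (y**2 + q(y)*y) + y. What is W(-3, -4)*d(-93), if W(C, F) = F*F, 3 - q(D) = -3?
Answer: 127968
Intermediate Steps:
q(D) = 6 (q(D) = 3 - 1*(-3) = 3 + 3 = 6)
W(C, F) = F**2
d(y) = y**2 + 7*y (d(y) = (y**2 + 6*y) + y = y**2 + 7*y)
W(-3, -4)*d(-93) = (-4)**2*(-93*(7 - 93)) = 16*(-93*(-86)) = 16*7998 = 127968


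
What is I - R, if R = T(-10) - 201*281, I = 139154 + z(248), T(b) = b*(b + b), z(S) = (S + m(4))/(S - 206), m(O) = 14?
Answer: 4104266/21 ≈ 1.9544e+5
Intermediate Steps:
z(S) = (14 + S)/(-206 + S) (z(S) = (S + 14)/(S - 206) = (14 + S)/(-206 + S))
T(b) = 2*b² (T(b) = b*(2*b) = 2*b²)
I = 2922365/21 (I = 139154 + (14 + 248)/(-206 + 248) = 139154 + 262/42 = 139154 + (1/42)*262 = 139154 + 131/21 = 2922365/21 ≈ 1.3916e+5)
R = -56281 (R = 2*(-10)² - 201*281 = 2*100 - 56481 = 200 - 56481 = -56281)
I - R = 2922365/21 - 1*(-56281) = 2922365/21 + 56281 = 4104266/21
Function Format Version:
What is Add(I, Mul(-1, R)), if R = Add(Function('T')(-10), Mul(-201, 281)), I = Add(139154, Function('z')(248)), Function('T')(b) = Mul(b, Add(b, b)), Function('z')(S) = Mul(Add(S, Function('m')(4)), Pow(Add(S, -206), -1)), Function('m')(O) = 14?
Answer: Rational(4104266, 21) ≈ 1.9544e+5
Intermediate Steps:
Function('z')(S) = Mul(Pow(Add(-206, S), -1), Add(14, S)) (Function('z')(S) = Mul(Add(S, 14), Pow(Add(S, -206), -1)) = Mul(Add(14, S), Pow(Add(-206, S), -1)) = Mul(Pow(Add(-206, S), -1), Add(14, S)))
Function('T')(b) = Mul(2, Pow(b, 2)) (Function('T')(b) = Mul(b, Mul(2, b)) = Mul(2, Pow(b, 2)))
I = Rational(2922365, 21) (I = Add(139154, Mul(Pow(Add(-206, 248), -1), Add(14, 248))) = Add(139154, Mul(Pow(42, -1), 262)) = Add(139154, Mul(Rational(1, 42), 262)) = Add(139154, Rational(131, 21)) = Rational(2922365, 21) ≈ 1.3916e+5)
R = -56281 (R = Add(Mul(2, Pow(-10, 2)), Mul(-201, 281)) = Add(Mul(2, 100), -56481) = Add(200, -56481) = -56281)
Add(I, Mul(-1, R)) = Add(Rational(2922365, 21), Mul(-1, -56281)) = Add(Rational(2922365, 21), 56281) = Rational(4104266, 21)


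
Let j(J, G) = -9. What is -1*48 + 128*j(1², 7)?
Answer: -1200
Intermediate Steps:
-1*48 + 128*j(1², 7) = -1*48 + 128*(-9) = -48 - 1152 = -1200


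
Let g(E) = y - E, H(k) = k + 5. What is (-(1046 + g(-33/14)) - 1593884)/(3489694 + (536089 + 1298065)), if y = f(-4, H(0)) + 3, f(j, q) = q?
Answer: -7443055/24844624 ≈ -0.29958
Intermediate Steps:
H(k) = 5 + k
y = 8 (y = (5 + 0) + 3 = 5 + 3 = 8)
g(E) = 8 - E
(-(1046 + g(-33/14)) - 1593884)/(3489694 + (536089 + 1298065)) = (-(1046 + (8 - (-33)/14)) - 1593884)/(3489694 + (536089 + 1298065)) = (-(1046 + (8 - (-33)/14)) - 1593884)/(3489694 + 1834154) = (-(1046 + (8 - 1*(-33/14))) - 1593884)/5323848 = (-(1046 + (8 + 33/14)) - 1593884)*(1/5323848) = (-(1046 + 145/14) - 1593884)*(1/5323848) = (-1*14789/14 - 1593884)*(1/5323848) = (-14789/14 - 1593884)*(1/5323848) = -22329165/14*1/5323848 = -7443055/24844624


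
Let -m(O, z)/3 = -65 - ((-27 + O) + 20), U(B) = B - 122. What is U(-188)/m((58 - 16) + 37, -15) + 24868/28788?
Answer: 36013/328663 ≈ 0.10957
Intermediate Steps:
U(B) = -122 + B
m(O, z) = 174 + 3*O (m(O, z) = -3*(-65 - ((-27 + O) + 20)) = -3*(-65 - (-7 + O)) = -3*(-65 + (7 - O)) = -3*(-58 - O) = 174 + 3*O)
U(-188)/m((58 - 16) + 37, -15) + 24868/28788 = (-122 - 188)/(174 + 3*((58 - 16) + 37)) + 24868/28788 = -310/(174 + 3*(42 + 37)) + 24868*(1/28788) = -310/(174 + 3*79) + 6217/7197 = -310/(174 + 237) + 6217/7197 = -310/411 + 6217/7197 = 36013/328663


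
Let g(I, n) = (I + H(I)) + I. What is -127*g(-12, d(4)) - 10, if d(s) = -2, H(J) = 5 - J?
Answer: 879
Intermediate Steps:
g(I, n) = 5 + I (g(I, n) = (I + (5 - I)) + I = 5 + I)
-127*g(-12, d(4)) - 10 = -127*(5 - 12) - 10 = -127*(-7) - 10 = 889 - 10 = 879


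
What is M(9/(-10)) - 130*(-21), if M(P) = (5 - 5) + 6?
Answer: 2736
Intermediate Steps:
M(P) = 6 (M(P) = 0 + 6 = 6)
M(9/(-10)) - 130*(-21) = 6 - 130*(-21) = 6 + 2730 = 2736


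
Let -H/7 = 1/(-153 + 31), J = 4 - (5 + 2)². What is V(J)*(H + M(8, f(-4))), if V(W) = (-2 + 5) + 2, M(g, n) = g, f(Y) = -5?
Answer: 4915/122 ≈ 40.287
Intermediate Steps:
J = -45 (J = 4 - 1*7² = 4 - 1*49 = 4 - 49 = -45)
V(W) = 5 (V(W) = 3 + 2 = 5)
H = 7/122 (H = -7/(-153 + 31) = -7/(-122) = -7*(-1/122) = 7/122 ≈ 0.057377)
V(J)*(H + M(8, f(-4))) = 5*(7/122 + 8) = 5*(983/122) = 4915/122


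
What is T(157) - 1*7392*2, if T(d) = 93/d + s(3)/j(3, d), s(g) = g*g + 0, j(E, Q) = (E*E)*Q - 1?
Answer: -3277243527/221684 ≈ -14783.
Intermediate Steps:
j(E, Q) = -1 + Q*E² (j(E, Q) = E²*Q - 1 = Q*E² - 1 = -1 + Q*E²)
s(g) = g² (s(g) = g² + 0 = g²)
T(d) = 9/(-1 + 9*d) + 93/d (T(d) = 93/d + 3²/(-1 + d*3²) = 93/d + 9/(-1 + d*9) = 93/d + 9/(-1 + 9*d) = 9/(-1 + 9*d) + 93/d)
T(157) - 1*7392*2 = 3*(-31 + 282*157)/(157*(-1 + 9*157)) - 1*7392*2 = 3*(1/157)*(-31 + 44274)/(-1 + 1413) - 7392*2 = 3*(1/157)*44243/1412 - 14784 = 3*(1/157)*(1/1412)*44243 - 14784 = 132729/221684 - 14784 = -3277243527/221684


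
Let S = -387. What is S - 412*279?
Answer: -115335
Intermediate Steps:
S - 412*279 = -387 - 412*279 = -387 - 114948 = -115335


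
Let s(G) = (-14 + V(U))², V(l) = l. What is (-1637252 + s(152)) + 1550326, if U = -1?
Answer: -86701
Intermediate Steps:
s(G) = 225 (s(G) = (-14 - 1)² = (-15)² = 225)
(-1637252 + s(152)) + 1550326 = (-1637252 + 225) + 1550326 = -1637027 + 1550326 = -86701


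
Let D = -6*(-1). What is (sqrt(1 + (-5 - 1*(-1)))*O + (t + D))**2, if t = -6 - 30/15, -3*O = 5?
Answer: -13/3 + 20*I*sqrt(3)/3 ≈ -4.3333 + 11.547*I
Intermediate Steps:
O = -5/3 (O = -1/3*5 = -5/3 ≈ -1.6667)
t = -8 (t = -6 - 30/15 = -6 - 1*2 = -6 - 2 = -8)
D = 6
(sqrt(1 + (-5 - 1*(-1)))*O + (t + D))**2 = (sqrt(1 + (-5 - 1*(-1)))*(-5/3) + (-8 + 6))**2 = (sqrt(1 + (-5 + 1))*(-5/3) - 2)**2 = (sqrt(1 - 4)*(-5/3) - 2)**2 = (sqrt(-3)*(-5/3) - 2)**2 = ((I*sqrt(3))*(-5/3) - 2)**2 = (-5*I*sqrt(3)/3 - 2)**2 = (-2 - 5*I*sqrt(3)/3)**2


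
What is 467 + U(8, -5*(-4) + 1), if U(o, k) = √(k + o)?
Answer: 467 + √29 ≈ 472.39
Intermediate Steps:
467 + U(8, -5*(-4) + 1) = 467 + √((-5*(-4) + 1) + 8) = 467 + √((20 + 1) + 8) = 467 + √(21 + 8) = 467 + √29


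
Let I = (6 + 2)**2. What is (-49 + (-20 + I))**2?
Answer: 25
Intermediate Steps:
I = 64 (I = 8**2 = 64)
(-49 + (-20 + I))**2 = (-49 + (-20 + 64))**2 = (-49 + 44)**2 = (-5)**2 = 25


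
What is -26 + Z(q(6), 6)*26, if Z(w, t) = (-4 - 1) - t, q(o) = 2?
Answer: -312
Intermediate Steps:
Z(w, t) = -5 - t
-26 + Z(q(6), 6)*26 = -26 + (-5 - 1*6)*26 = -26 + (-5 - 6)*26 = -26 - 11*26 = -26 - 286 = -312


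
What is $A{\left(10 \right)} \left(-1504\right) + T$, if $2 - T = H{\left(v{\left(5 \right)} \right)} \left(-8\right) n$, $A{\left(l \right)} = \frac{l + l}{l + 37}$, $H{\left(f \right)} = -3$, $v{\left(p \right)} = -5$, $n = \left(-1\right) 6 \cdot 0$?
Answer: $-638$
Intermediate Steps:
$n = 0$ ($n = \left(-6\right) 0 = 0$)
$A{\left(l \right)} = \frac{2 l}{37 + l}$
$T = 2$ ($T = 2 - \left(-3\right) \left(-8\right) 0 = 2 - 24 \cdot 0 = 2 - 0 = 2 + 0 = 2$)
$A{\left(10 \right)} \left(-1504\right) + T = 2 \cdot 10 \frac{1}{37 + 10} \left(-1504\right) + 2 = 2 \cdot 10 \cdot \frac{1}{47} \left(-1504\right) + 2 = \frac{20}{47} \left(-1504\right) + 2 = -640 + 2 = -638$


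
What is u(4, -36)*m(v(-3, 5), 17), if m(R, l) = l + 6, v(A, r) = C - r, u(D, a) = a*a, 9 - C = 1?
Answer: 29808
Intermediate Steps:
C = 8 (C = 9 - 1*1 = 9 - 1 = 8)
u(D, a) = a**2
v(A, r) = 8 - r
m(R, l) = 6 + l
u(4, -36)*m(v(-3, 5), 17) = (-36)**2*(6 + 17) = 1296*23 = 29808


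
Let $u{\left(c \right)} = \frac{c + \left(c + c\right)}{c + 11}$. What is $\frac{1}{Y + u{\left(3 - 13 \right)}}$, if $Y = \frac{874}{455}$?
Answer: $- \frac{455}{12776} \approx -0.035614$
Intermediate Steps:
$u{\left(c \right)} = \frac{3 c}{11 + c}$ ($u{\left(c \right)} = \frac{c + 2 c}{11 + c} = \frac{3 c}{11 + c}$)
$Y = \frac{874}{455}$ ($Y = 874 \cdot \frac{1}{455} = \frac{874}{455} \approx 1.9209$)
$\frac{1}{Y + u{\left(3 - 13 \right)}} = \frac{1}{\frac{874}{455} + \frac{3 \left(3 - 13\right)}{11 + \left(3 - 13\right)}} = \frac{1}{\frac{874}{455} + 3 \left(-10\right) \frac{1}{11 - 10}} = \frac{1}{\frac{874}{455} + 3 \left(-10\right) 1^{-1}} = \frac{1}{\frac{874}{455} + 3 \left(-10\right) 1} = \frac{1}{\frac{874}{455} - 30} = \frac{1}{- \frac{12776}{455}} = - \frac{455}{12776}$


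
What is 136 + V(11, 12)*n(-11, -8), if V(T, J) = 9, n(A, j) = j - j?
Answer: 136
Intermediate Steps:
n(A, j) = 0
136 + V(11, 12)*n(-11, -8) = 136 + 9*0 = 136 + 0 = 136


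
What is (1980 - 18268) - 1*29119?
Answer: -45407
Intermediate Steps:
(1980 - 18268) - 1*29119 = -16288 - 29119 = -45407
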